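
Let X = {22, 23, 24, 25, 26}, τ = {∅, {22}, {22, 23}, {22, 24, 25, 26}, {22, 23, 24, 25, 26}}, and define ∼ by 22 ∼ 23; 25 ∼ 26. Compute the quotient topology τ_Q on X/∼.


X/∼ = {[22=23], [24], [25=26]}; |τ_Q| = 3.

Equivalence classes: [22=23], [24], [25=26].
Quotient map π: X → X/∼ sends 22 ↦ [22=23], 23 ↦ [22=23], 24 ↦ [24], 25 ↦ [25=26], 26 ↦ [25=26].
For each subset V ⊆ X/∼, compute π^{-1}(V) ⊆ X and check whether π^{-1}(V) ∈ τ. V is open in τ_Q iff π^{-1}(V) ∈ τ.
  V = {}: π^{-1}(V) = ∅ ∈ τ ✓.
  V = {[22=23]}: π^{-1}(V) = {22, 23} ∈ τ ✓.
  V = {[24]}: π^{-1}(V) = {24} ∉ τ ✗.
  V = {[22=23], [24]}: π^{-1}(V) = {22, 23, 24} ∉ τ ✗.
  V = {[25=26]}: π^{-1}(V) = {25, 26} ∉ τ ✗.
  V = {[22=23], [25=26]}: π^{-1}(V) = {22, 23, 25, 26} ∉ τ ✗.
  V = {[24], [25=26]}: π^{-1}(V) = {24, 25, 26} ∉ τ ✗.
  V = {[22=23], [24], [25=26]}: π^{-1}(V) = {22, 23, 24, 25, 26} ∈ τ ✓.
Open sets in the quotient: τ_Q = {{}, {[22=23]}, {[22=23], [24], [25=26]}} (3 elements).


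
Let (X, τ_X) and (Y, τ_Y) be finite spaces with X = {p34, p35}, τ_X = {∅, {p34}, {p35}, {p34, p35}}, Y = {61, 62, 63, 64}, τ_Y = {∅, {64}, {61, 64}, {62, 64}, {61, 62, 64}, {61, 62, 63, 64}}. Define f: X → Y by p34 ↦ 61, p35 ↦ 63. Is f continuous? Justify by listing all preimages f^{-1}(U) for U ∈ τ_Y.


f IS continuous.

Compute f^{-1}(U) for each U ∈ τ_Y:
  U = ∅: f^{-1}(U) = ∅ ∈ τ_X ✓.
  U = {64}: f^{-1}(U) = ∅ ∈ τ_X ✓.
  U = {61, 64}: f^{-1}(U) = {p34} ∈ τ_X ✓.
  U = {62, 64}: f^{-1}(U) = ∅ ∈ τ_X ✓.
  U = {61, 62, 64}: f^{-1}(U) = {p34} ∈ τ_X ✓.
  U = {61, 62, 63, 64}: f^{-1}(U) = {p34, p35} ∈ τ_X ✓.
Every preimage lies in τ_X, so f IS continuous.


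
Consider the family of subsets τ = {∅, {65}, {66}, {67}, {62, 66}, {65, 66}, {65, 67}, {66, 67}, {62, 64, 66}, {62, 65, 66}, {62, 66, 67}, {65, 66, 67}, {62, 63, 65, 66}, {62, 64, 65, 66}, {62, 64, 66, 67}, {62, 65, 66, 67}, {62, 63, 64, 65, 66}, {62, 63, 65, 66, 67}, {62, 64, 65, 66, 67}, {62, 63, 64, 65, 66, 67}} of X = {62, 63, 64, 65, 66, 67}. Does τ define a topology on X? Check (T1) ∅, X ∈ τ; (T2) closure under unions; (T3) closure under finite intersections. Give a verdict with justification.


τ IS a topology on X.

Axiom (T1): ∅ ∈ τ? Yes; X ∈ τ? Yes.
Axiom (T2/T3): check pairwise unions and intersections of members of τ.
All pairwise intersections and unions checked — each lies in τ. Therefore τ satisfies (T1), (T2), (T3): it IS a topology on X.


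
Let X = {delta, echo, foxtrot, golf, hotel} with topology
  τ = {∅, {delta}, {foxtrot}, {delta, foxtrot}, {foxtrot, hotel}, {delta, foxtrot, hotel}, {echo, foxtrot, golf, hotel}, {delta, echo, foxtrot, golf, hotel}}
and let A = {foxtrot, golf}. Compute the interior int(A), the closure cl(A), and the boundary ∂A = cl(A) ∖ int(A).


int(A) = {foxtrot}, cl(A) = {echo, foxtrot, golf, hotel}, ∂A = {echo, golf, hotel}.

Closed sets in (X, τ) are complements of opens:
  closed(X, τ) = {∅, {delta}, {echo, golf}, {delta, echo, golf}, {echo, golf, hotel}, {delta, echo, golf, hotel}, {echo, foxtrot, golf, hotel}, {delta, echo, foxtrot, golf, hotel}}.
int(A) = ⋃ {U ∈ τ : U ⊆ A}. Opens contained in A: ∅, {foxtrot}.
Taking the union of these: int(A) = {foxtrot}.
cl(A) = ⋂ {C closed : A ⊆ C}. Closed sets containing A: {echo, foxtrot, golf, hotel}, {delta, echo, foxtrot, golf, hotel}.
Intersecting these: cl(A) = {echo, foxtrot, golf, hotel}.
∂A = cl(A) ∖ int(A) = {echo, foxtrot, golf, hotel} ∖ {foxtrot} = {echo, golf, hotel}.


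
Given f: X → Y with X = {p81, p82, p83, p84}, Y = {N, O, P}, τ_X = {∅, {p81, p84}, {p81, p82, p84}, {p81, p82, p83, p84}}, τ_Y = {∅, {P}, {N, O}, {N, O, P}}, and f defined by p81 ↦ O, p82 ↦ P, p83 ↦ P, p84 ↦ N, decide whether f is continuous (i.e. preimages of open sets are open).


f is NOT continuous.

Compute f^{-1}(U) for each U ∈ τ_Y:
  U = ∅: f^{-1}(U) = ∅ ∈ τ_X ✓.
  U = {P}: f^{-1}(U) = {p82, p83} ∉ τ_X ✗.
  U = {N, O}: f^{-1}(U) = {p81, p84} ∈ τ_X ✓.
  U = {N, O, P}: f^{-1}(U) = {p81, p82, p83, p84} ∈ τ_X ✓.
Found U = {P} with f^{-1}(U) = {p82, p83} not in τ_X. Therefore f is NOT continuous.


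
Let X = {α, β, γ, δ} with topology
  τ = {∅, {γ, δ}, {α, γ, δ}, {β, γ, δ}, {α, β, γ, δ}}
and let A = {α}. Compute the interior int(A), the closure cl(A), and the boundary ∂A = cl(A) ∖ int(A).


int(A) = ∅, cl(A) = {α}, ∂A = {α}.

Closed sets in (X, τ) are complements of opens:
  closed(X, τ) = {∅, {α}, {β}, {α, β}, {α, β, γ, δ}}.
int(A) = ⋃ {U ∈ τ : U ⊆ A}. Opens contained in A: ∅.
Taking the union of these: int(A) = ∅.
cl(A) = ⋂ {C closed : A ⊆ C}. Closed sets containing A: {α}, {α, β}, {α, β, γ, δ}.
Intersecting these: cl(A) = {α}.
∂A = cl(A) ∖ int(A) = {α} ∖ ∅ = {α}.


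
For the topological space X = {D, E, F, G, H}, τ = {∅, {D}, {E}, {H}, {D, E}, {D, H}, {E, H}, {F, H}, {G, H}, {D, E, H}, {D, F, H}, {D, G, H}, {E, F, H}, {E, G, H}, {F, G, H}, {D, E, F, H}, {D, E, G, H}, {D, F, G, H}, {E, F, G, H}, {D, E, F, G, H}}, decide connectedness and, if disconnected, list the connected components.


(X, τ) is disconnected; components = [{D}, {E}, {F, G, H}].

Find clopen sets (U ∈ τ with X ∖ U ∈ τ):
  U = ∅, X ∖ U = {D, E, F, G, H} — both open, so U is clopen.
  U = {D}, X ∖ U = {E, F, G, H} — both open, so U is clopen.
  U = {E}, X ∖ U = {D, F, G, H} — both open, so U is clopen.
  U = {D, E}, X ∖ U = {F, G, H} — both open, so U is clopen.
  U = {F, G, H}, X ∖ U = {D, E} — both open, so U is clopen.
  U = {D, F, G, H}, X ∖ U = {E} — both open, so U is clopen.
  U = {E, F, G, H}, X ∖ U = {D} — both open, so U is clopen.
  U = {D, E, F, G, H}, X ∖ U = ∅ — both open, so U is clopen.
Nontrivial clopen(s) exist: e.g. {D}. So (X, τ) is disconnected.
Compute connected components by grouping points that agree on all clopens:
  component: {D}
  component: {E}
  component: {F, G, H}


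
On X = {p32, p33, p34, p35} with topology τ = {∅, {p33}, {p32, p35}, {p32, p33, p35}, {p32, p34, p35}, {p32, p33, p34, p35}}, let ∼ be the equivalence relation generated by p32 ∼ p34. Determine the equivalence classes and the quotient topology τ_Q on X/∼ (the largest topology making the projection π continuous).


X/∼ = {[p32=p34], [p33], [p35]}; |τ_Q| = 4.

Equivalence classes: [p32=p34], [p33], [p35].
Quotient map π: X → X/∼ sends p32 ↦ [p32=p34], p33 ↦ [p33], p34 ↦ [p32=p34], p35 ↦ [p35].
For each subset V ⊆ X/∼, compute π^{-1}(V) ⊆ X and check whether π^{-1}(V) ∈ τ. V is open in τ_Q iff π^{-1}(V) ∈ τ.
  V = {}: π^{-1}(V) = ∅ ∈ τ ✓.
  V = {[p32=p34]}: π^{-1}(V) = {p32, p34} ∉ τ ✗.
  V = {[p33]}: π^{-1}(V) = {p33} ∈ τ ✓.
  V = {[p32=p34], [p33]}: π^{-1}(V) = {p32, p33, p34} ∉ τ ✗.
  V = {[p35]}: π^{-1}(V) = {p35} ∉ τ ✗.
  V = {[p32=p34], [p35]}: π^{-1}(V) = {p32, p34, p35} ∈ τ ✓.
  V = {[p33], [p35]}: π^{-1}(V) = {p33, p35} ∉ τ ✗.
  V = {[p32=p34], [p33], [p35]}: π^{-1}(V) = {p32, p33, p34, p35} ∈ τ ✓.
Open sets in the quotient: τ_Q = {{}, {[p33]}, {[p32=p34], [p35]}, {[p32=p34], [p33], [p35]}} (4 elements).


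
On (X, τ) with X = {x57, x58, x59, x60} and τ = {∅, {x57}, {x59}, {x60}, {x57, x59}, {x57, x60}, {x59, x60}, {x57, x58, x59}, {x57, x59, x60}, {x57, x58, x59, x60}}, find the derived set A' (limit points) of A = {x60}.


A' = ∅

For each x ∈ X, list the open sets U ∈ τ with x ∈ U, then check whether U ∩ (A ∖ {x}) ≠ ∅ for every such U.
  x = x57: open {x57} ∋ x has {x57} ∩ (A ∖ {x57}) = ∅, so x is NOT a limit point.
  x = x58: open {x57, x58, x59} ∋ x has {x57, x58, x59} ∩ (A ∖ {x58}) = ∅, so x is NOT a limit point.
  x = x59: open {x59} ∋ x has {x59} ∩ (A ∖ {x59}) = ∅, so x is NOT a limit point.
  x = x60: open {x60} ∋ x has {x60} ∩ (A ∖ {x60}) = ∅, so x is NOT a limit point.
Collecting: A' = ∅.


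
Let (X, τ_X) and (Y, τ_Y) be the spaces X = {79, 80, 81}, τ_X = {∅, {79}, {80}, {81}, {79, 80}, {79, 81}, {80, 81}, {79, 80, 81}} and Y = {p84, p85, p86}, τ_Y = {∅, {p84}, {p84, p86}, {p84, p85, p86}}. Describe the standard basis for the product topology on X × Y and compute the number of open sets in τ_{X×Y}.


Basis B = {∅ × ∅, {79} × {p84}, {80} × {p84}, {81} × {p84}, {79} × {p84, p86}, {79, 80} × {p84}, {79, 81} × {p84}, {80} × {p84, p86}, {80, 81} × {p84}, {81} × {p84, p86}, {79} × {p84, p85, p86}, {79, 80, 81} × {p84}, {80} × {p84, p85, p86}, {81} × {p84, p85, p86}, {79, 80} × {p84, p86}, {79, 81} × {p84, p86}, {80, 81} × {p84, p86}, {79, 80} × {p84, p85, p86}, {79, 81} × {p84, p85, p86}, {79, 80, 81} × {p84, p86}, {80, 81} × {p84, p85, p86}, {79, 80, 81} × {p84, p85, p86}}; |τ_{X×Y}| = 64.

Enumerate products U × V with U ∈ τ_X, V ∈ τ_Y (deduplicated):
  ∅ × ∅ = {} (∅)
  {79} × {p84} = {(79,p84)}
  {80} × {p84} = {(80,p84)}
  {81} × {p84} = {(81,p84)}
  {79} × {p84, p86} = {(79,p84), (79,p86)}
  {79, 80} × {p84} = {(79,p84), (80,p84)}
  {79, 81} × {p84} = {(79,p84), (81,p84)}
  {80} × {p84, p86} = {(80,p84), (80,p86)}
  {80, 81} × {p84} = {(80,p84), (81,p84)}
  {81} × {p84, p86} = {(81,p84), (81,p86)}
  {79} × {p84, p85, p86} = {(79,p84), (79,p85), (79,p86)}
  {79, 80, 81} × {p84} = {(79,p84), (80,p84), (81,p84)}
  {80} × {p84, p85, p86} = {(80,p84), (80,p85), (80,p86)}
  {81} × {p84, p85, p86} = {(81,p84), (81,p85), (81,p86)}
  {79, 80} × {p84, p86} = {(79,p84), (79,p86), (80,p84), (80,p86)}
  {79, 81} × {p84, p86} = {(79,p84), (79,p86), (81,p84), (81,p86)}
  {80, 81} × {p84, p86} = {(80,p84), (80,p86), (81,p84), (81,p86)}
  {79, 80} × {p84, p85, p86} = {(79,p84), (79,p85), (79,p86), (80,p84), (80,p85), (80,p86)}
  {79, 81} × {p84, p85, p86} = {(79,p84), (79,p85), (79,p86), (81,p84), (81,p85), (81,p86)}
  {79, 80, 81} × {p84, p86} = {(79,p84), (79,p86), (80,p84), (80,p86), (81,p84), (81,p86)}
  {80, 81} × {p84, p85, p86} = {(80,p84), (80,p85), (80,p86), (81,p84), (81,p85), (81,p86)}
  {79, 80, 81} × {p84, p85, p86} = {(79,p84), (79,p85), (79,p86), (80,p84), (80,p85), (80,p86), (81,p84), (81,p85), (81,p86)}
These 22 distinct sets form the basis B.
Close under arbitrary unions to get τ_{X×Y}; counting gives |τ_{X×Y}| = 64.


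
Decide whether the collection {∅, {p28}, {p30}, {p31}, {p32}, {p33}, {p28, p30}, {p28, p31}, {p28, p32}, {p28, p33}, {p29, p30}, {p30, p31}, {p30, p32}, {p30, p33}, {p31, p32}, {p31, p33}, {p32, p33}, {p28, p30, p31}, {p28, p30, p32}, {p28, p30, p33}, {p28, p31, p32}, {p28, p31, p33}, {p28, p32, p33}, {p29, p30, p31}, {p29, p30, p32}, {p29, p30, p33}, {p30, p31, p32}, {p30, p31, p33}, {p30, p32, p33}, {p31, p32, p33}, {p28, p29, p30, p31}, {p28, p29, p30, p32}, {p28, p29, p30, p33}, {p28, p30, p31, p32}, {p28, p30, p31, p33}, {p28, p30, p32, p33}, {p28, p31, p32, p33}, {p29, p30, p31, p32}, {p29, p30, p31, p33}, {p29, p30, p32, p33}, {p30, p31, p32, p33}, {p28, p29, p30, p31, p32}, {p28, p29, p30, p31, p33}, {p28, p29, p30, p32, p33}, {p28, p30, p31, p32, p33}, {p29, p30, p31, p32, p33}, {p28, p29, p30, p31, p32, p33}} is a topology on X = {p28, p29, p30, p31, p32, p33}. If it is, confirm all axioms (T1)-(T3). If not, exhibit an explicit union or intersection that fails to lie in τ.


τ is NOT a topology on X.

Axiom (T1): ∅ ∈ τ? Yes; X ∈ τ? Yes.
Axiom (T2/T3): check pairwise unions and intersections of members of τ.
Counterexample for (T2): {p28} ∪ {p29, p30} = {p28, p29, p30} ∉ τ. Therefore τ is NOT a topology.


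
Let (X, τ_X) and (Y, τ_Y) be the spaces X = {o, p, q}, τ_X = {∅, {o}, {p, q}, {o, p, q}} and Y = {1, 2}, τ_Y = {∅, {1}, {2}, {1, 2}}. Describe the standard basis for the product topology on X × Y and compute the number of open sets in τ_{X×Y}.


Basis B = {∅ × ∅, {o} × {1}, {o} × {2}, {o} × {1, 2}, {p, q} × {1}, {p, q} × {2}, {o, p, q} × {1}, {o, p, q} × {2}, {p, q} × {1, 2}, {o, p, q} × {1, 2}}; |τ_{X×Y}| = 16.

Enumerate products U × V with U ∈ τ_X, V ∈ τ_Y (deduplicated):
  ∅ × ∅ = {} (∅)
  {o} × {1} = {(o,1)}
  {o} × {2} = {(o,2)}
  {o} × {1, 2} = {(o,1), (o,2)}
  {p, q} × {1} = {(p,1), (q,1)}
  {p, q} × {2} = {(p,2), (q,2)}
  {o, p, q} × {1} = {(o,1), (p,1), (q,1)}
  {o, p, q} × {2} = {(o,2), (p,2), (q,2)}
  {p, q} × {1, 2} = {(p,1), (p,2), (q,1), (q,2)}
  {o, p, q} × {1, 2} = {(o,1), (o,2), (p,1), (p,2), (q,1), (q,2)}
These 10 distinct sets form the basis B.
Close under arbitrary unions to get τ_{X×Y}; counting gives |τ_{X×Y}| = 16.


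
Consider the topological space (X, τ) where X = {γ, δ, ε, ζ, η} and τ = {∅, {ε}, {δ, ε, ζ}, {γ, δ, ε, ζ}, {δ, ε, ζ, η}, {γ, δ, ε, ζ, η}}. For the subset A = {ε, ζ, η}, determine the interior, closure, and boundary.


int(A) = {ε}, cl(A) = {γ, δ, ε, ζ, η}, ∂A = {γ, δ, ζ, η}.

Closed sets in (X, τ) are complements of opens:
  closed(X, τ) = {∅, {γ}, {η}, {γ, η}, {γ, δ, ζ, η}, {γ, δ, ε, ζ, η}}.
int(A) = ⋃ {U ∈ τ : U ⊆ A}. Opens contained in A: ∅, {ε}.
Taking the union of these: int(A) = {ε}.
cl(A) = ⋂ {C closed : A ⊆ C}. Closed sets containing A: {γ, δ, ε, ζ, η}.
Intersecting these: cl(A) = {γ, δ, ε, ζ, η}.
∂A = cl(A) ∖ int(A) = {γ, δ, ε, ζ, η} ∖ {ε} = {γ, δ, ζ, η}.


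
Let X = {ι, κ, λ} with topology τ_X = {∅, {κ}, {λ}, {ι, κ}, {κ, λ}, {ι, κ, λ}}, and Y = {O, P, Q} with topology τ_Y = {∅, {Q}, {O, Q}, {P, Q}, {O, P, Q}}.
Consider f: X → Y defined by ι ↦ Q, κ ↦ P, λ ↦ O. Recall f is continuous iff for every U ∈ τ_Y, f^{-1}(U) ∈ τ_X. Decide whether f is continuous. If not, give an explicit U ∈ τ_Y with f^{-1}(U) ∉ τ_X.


f is NOT continuous.

Compute f^{-1}(U) for each U ∈ τ_Y:
  U = ∅: f^{-1}(U) = ∅ ∈ τ_X ✓.
  U = {Q}: f^{-1}(U) = {ι} ∉ τ_X ✗.
  U = {O, Q}: f^{-1}(U) = {ι, λ} ∉ τ_X ✗.
  U = {P, Q}: f^{-1}(U) = {ι, κ} ∈ τ_X ✓.
  U = {O, P, Q}: f^{-1}(U) = {ι, κ, λ} ∈ τ_X ✓.
Found U = {Q} with f^{-1}(U) = {ι} not in τ_X. Therefore f is NOT continuous.


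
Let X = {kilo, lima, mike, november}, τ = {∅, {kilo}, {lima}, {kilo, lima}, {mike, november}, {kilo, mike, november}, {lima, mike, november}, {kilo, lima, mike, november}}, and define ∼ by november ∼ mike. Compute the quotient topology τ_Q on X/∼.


X/∼ = {[kilo], [lima], [mike=november]}; |τ_Q| = 8.

Equivalence classes: [kilo], [lima], [mike=november].
Quotient map π: X → X/∼ sends kilo ↦ [kilo], lima ↦ [lima], mike ↦ [mike=november], november ↦ [mike=november].
For each subset V ⊆ X/∼, compute π^{-1}(V) ⊆ X and check whether π^{-1}(V) ∈ τ. V is open in τ_Q iff π^{-1}(V) ∈ τ.
  V = {}: π^{-1}(V) = ∅ ∈ τ ✓.
  V = {[kilo]}: π^{-1}(V) = {kilo} ∈ τ ✓.
  V = {[lima]}: π^{-1}(V) = {lima} ∈ τ ✓.
  V = {[kilo], [lima]}: π^{-1}(V) = {kilo, lima} ∈ τ ✓.
  V = {[mike=november]}: π^{-1}(V) = {mike, november} ∈ τ ✓.
  V = {[kilo], [mike=november]}: π^{-1}(V) = {kilo, mike, november} ∈ τ ✓.
  V = {[lima], [mike=november]}: π^{-1}(V) = {lima, mike, november} ∈ τ ✓.
  V = {[kilo], [lima], [mike=november]}: π^{-1}(V) = {kilo, lima, mike, november} ∈ τ ✓.
Open sets in the quotient: τ_Q = {{}, {[kilo]}, {[lima]}, {[kilo], [lima]}, {[mike=november]}, {[kilo], [mike=november]}, {[lima], [mike=november]}, {[kilo], [lima], [mike=november]}} (8 elements).


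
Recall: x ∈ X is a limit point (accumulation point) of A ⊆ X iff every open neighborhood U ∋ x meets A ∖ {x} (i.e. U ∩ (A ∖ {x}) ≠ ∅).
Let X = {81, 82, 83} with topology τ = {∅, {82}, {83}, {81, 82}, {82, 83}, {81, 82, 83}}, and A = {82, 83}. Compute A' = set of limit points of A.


A' = {81}

For each x ∈ X, list the open sets U ∈ τ with x ∈ U, then check whether U ∩ (A ∖ {x}) ≠ ∅ for every such U.
  x = 81: opens ∋ x are {81, 82}, {81, 82, 83}; each meets A ∖ {81}, so x IS a limit point.
  x = 82: open {82} ∋ x has {82} ∩ (A ∖ {82}) = ∅, so x is NOT a limit point.
  x = 83: open {83} ∋ x has {83} ∩ (A ∖ {83}) = ∅, so x is NOT a limit point.
Collecting: A' = {81}.


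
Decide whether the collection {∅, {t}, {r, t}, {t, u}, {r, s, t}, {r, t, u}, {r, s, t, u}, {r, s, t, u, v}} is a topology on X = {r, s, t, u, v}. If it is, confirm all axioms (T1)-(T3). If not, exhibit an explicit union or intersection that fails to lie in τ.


τ IS a topology on X.

Axiom (T1): ∅ ∈ τ? Yes; X ∈ τ? Yes.
Axiom (T2/T3): check pairwise unions and intersections of members of τ.
All pairwise intersections and unions checked — each lies in τ. Therefore τ satisfies (T1), (T2), (T3): it IS a topology on X.


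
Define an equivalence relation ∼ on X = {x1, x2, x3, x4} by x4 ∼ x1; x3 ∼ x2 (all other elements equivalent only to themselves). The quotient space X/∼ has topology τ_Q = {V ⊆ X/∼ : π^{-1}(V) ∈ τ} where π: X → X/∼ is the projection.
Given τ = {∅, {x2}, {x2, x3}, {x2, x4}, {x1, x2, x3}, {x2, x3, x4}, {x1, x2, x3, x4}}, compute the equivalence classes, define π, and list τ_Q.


X/∼ = {[x1=x4], [x2=x3]}; |τ_Q| = 3.

Equivalence classes: [x1=x4], [x2=x3].
Quotient map π: X → X/∼ sends x1 ↦ [x1=x4], x2 ↦ [x2=x3], x3 ↦ [x2=x3], x4 ↦ [x1=x4].
For each subset V ⊆ X/∼, compute π^{-1}(V) ⊆ X and check whether π^{-1}(V) ∈ τ. V is open in τ_Q iff π^{-1}(V) ∈ τ.
  V = {}: π^{-1}(V) = ∅ ∈ τ ✓.
  V = {[x1=x4]}: π^{-1}(V) = {x1, x4} ∉ τ ✗.
  V = {[x2=x3]}: π^{-1}(V) = {x2, x3} ∈ τ ✓.
  V = {[x1=x4], [x2=x3]}: π^{-1}(V) = {x1, x2, x3, x4} ∈ τ ✓.
Open sets in the quotient: τ_Q = {{}, {[x2=x3]}, {[x1=x4], [x2=x3]}} (3 elements).


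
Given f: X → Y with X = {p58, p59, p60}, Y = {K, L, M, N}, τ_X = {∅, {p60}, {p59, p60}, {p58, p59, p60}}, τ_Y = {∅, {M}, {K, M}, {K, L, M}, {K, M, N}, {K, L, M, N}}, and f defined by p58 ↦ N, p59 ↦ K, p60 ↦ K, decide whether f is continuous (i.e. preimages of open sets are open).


f IS continuous.

Compute f^{-1}(U) for each U ∈ τ_Y:
  U = ∅: f^{-1}(U) = ∅ ∈ τ_X ✓.
  U = {M}: f^{-1}(U) = ∅ ∈ τ_X ✓.
  U = {K, M}: f^{-1}(U) = {p59, p60} ∈ τ_X ✓.
  U = {K, L, M}: f^{-1}(U) = {p59, p60} ∈ τ_X ✓.
  U = {K, M, N}: f^{-1}(U) = {p58, p59, p60} ∈ τ_X ✓.
  U = {K, L, M, N}: f^{-1}(U) = {p58, p59, p60} ∈ τ_X ✓.
Every preimage lies in τ_X, so f IS continuous.


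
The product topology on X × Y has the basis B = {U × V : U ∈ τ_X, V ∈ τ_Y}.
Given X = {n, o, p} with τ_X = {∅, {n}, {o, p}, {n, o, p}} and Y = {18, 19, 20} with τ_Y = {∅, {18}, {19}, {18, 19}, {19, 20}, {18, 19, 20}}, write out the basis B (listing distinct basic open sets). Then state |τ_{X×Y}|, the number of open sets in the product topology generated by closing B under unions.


Basis B = {∅ × ∅, {n} × {18}, {n} × {19}, {n} × {18, 19}, {n} × {19, 20}, {o, p} × {18}, {o, p} × {19}, {n} × {18, 19, 20}, {n, o, p} × {18}, {n, o, p} × {19}, {o, p} × {18, 19}, {o, p} × {19, 20}, {n, o, p} × {18, 19}, {n, o, p} × {19, 20}, {o, p} × {18, 19, 20}, {n, o, p} × {18, 19, 20}}; |τ_{X×Y}| = 36.

Enumerate products U × V with U ∈ τ_X, V ∈ τ_Y (deduplicated):
  ∅ × ∅ = {} (∅)
  {n} × {18} = {(n,18)}
  {n} × {19} = {(n,19)}
  {n} × {18, 19} = {(n,18), (n,19)}
  {n} × {19, 20} = {(n,19), (n,20)}
  {o, p} × {18} = {(o,18), (p,18)}
  {o, p} × {19} = {(o,19), (p,19)}
  {n} × {18, 19, 20} = {(n,18), (n,19), (n,20)}
  {n, o, p} × {18} = {(n,18), (o,18), (p,18)}
  {n, o, p} × {19} = {(n,19), (o,19), (p,19)}
  {o, p} × {18, 19} = {(o,18), (o,19), (p,18), (p,19)}
  {o, p} × {19, 20} = {(o,19), (o,20), (p,19), (p,20)}
  {n, o, p} × {18, 19} = {(n,18), (n,19), (o,18), (o,19), (p,18), (p,19)}
  {n, o, p} × {19, 20} = {(n,19), (n,20), (o,19), (o,20), (p,19), (p,20)}
  {o, p} × {18, 19, 20} = {(o,18), (o,19), (o,20), (p,18), (p,19), (p,20)}
  {n, o, p} × {18, 19, 20} = {(n,18), (n,19), (n,20), (o,18), (o,19), (o,20), (p,18), (p,19), (p,20)}
These 16 distinct sets form the basis B.
Close under arbitrary unions to get τ_{X×Y}; counting gives |τ_{X×Y}| = 36.


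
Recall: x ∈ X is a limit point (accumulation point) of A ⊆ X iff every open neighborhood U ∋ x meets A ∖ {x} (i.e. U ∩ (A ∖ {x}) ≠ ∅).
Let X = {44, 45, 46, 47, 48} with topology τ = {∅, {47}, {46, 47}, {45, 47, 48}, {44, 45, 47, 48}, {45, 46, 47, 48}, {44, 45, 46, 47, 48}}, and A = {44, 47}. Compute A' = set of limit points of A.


A' = {44, 45, 46, 48}

For each x ∈ X, list the open sets U ∈ τ with x ∈ U, then check whether U ∩ (A ∖ {x}) ≠ ∅ for every such U.
  x = 44: opens ∋ x are {44, 45, 47, 48}, {44, 45, 46, 47, 48}; each meets A ∖ {44}, so x IS a limit point.
  x = 45: opens ∋ x are {45, 47, 48}, {44, 45, 47, 48}, {45, 46, 47, 48}, {44, 45, 46, 47, 48}; each meets A ∖ {45}, so x IS a limit point.
  x = 46: opens ∋ x are {46, 47}, {45, 46, 47, 48}, {44, 45, 46, 47, 48}; each meets A ∖ {46}, so x IS a limit point.
  x = 47: open {47} ∋ x has {47} ∩ (A ∖ {47}) = ∅, so x is NOT a limit point.
  x = 48: opens ∋ x are {45, 47, 48}, {44, 45, 47, 48}, {45, 46, 47, 48}, {44, 45, 46, 47, 48}; each meets A ∖ {48}, so x IS a limit point.
Collecting: A' = {44, 45, 46, 48}.


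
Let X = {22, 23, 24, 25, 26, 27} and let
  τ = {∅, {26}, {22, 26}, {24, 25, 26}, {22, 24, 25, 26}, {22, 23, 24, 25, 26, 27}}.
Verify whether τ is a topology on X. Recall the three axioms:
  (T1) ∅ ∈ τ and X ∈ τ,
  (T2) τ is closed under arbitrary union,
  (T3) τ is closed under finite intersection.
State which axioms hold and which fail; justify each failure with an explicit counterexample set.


τ IS a topology on X.

Axiom (T1): ∅ ∈ τ? Yes; X ∈ τ? Yes.
Axiom (T2/T3): check pairwise unions and intersections of members of τ.
All pairwise intersections and unions checked — each lies in τ. Therefore τ satisfies (T1), (T2), (T3): it IS a topology on X.


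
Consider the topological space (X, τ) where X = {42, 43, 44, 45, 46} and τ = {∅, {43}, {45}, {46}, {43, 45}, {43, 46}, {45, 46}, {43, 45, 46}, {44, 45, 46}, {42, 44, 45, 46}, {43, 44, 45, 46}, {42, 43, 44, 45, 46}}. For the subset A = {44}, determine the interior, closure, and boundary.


int(A) = ∅, cl(A) = {42, 44}, ∂A = {42, 44}.

Closed sets in (X, τ) are complements of opens:
  closed(X, τ) = {∅, {42}, {43}, {42, 43}, {42, 44}, {42, 43, 44}, {42, 44, 45}, {42, 44, 46}, {42, 43, 44, 45}, {42, 43, 44, 46}, {42, 44, 45, 46}, {42, 43, 44, 45, 46}}.
int(A) = ⋃ {U ∈ τ : U ⊆ A}. Opens contained in A: ∅.
Taking the union of these: int(A) = ∅.
cl(A) = ⋂ {C closed : A ⊆ C}. Closed sets containing A: {42, 44}, {42, 43, 44}, {42, 44, 45}, {42, 44, 46}, {42, 43, 44, 45}, {42, 43, 44, 46}, {42, 44, 45, 46}, {42, 43, 44, 45, 46}.
Intersecting these: cl(A) = {42, 44}.
∂A = cl(A) ∖ int(A) = {42, 44} ∖ ∅ = {42, 44}.


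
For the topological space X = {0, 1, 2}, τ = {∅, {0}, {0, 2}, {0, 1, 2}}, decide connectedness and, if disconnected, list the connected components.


(X, τ) is connected.

Find clopen sets (U ∈ τ with X ∖ U ∈ τ):
  U = ∅, X ∖ U = {0, 1, 2} — both open, so U is clopen.
  U = {0, 1, 2}, X ∖ U = ∅ — both open, so U is clopen.
Only trivial clopens (∅ and X) exist, so (X, τ) is connected.
Compute connected components by grouping points that agree on all clopens:
  component: {0, 1, 2}


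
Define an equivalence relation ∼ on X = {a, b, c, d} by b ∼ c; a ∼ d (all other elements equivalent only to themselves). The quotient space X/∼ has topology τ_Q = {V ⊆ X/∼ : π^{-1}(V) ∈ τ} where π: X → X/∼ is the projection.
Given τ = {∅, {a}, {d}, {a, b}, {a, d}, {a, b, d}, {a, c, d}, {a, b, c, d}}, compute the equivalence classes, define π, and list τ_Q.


X/∼ = {[a=d], [b=c]}; |τ_Q| = 3.

Equivalence classes: [a=d], [b=c].
Quotient map π: X → X/∼ sends a ↦ [a=d], b ↦ [b=c], c ↦ [b=c], d ↦ [a=d].
For each subset V ⊆ X/∼, compute π^{-1}(V) ⊆ X and check whether π^{-1}(V) ∈ τ. V is open in τ_Q iff π^{-1}(V) ∈ τ.
  V = {}: π^{-1}(V) = ∅ ∈ τ ✓.
  V = {[a=d]}: π^{-1}(V) = {a, d} ∈ τ ✓.
  V = {[b=c]}: π^{-1}(V) = {b, c} ∉ τ ✗.
  V = {[a=d], [b=c]}: π^{-1}(V) = {a, b, c, d} ∈ τ ✓.
Open sets in the quotient: τ_Q = {{}, {[a=d]}, {[a=d], [b=c]}} (3 elements).


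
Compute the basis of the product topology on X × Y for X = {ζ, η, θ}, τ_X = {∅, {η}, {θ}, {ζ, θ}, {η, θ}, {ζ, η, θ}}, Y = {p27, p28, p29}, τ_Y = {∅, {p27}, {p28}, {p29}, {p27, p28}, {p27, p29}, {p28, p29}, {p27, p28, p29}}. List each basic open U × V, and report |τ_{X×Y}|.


Basis B = {∅ × ∅, {η} × {p27}, {η} × {p28}, {η} × {p29}, {θ} × {p27}, {θ} × {p28}, {θ} × {p29}, {ζ, θ} × {p27}, {ζ, θ} × {p28}, {ζ, θ} × {p29}, {η} × {p27, p28}, {η} × {p27, p29}, {η, θ} × {p27}, {η} × {p28, p29}, {η, θ} × {p28}, {η, θ} × {p29}, {θ} × {p27, p28}, {θ} × {p27, p29}, {θ} × {p28, p29}, {ζ, η, θ} × {p27}, {ζ, η, θ} × {p28}, {ζ, η, θ} × {p29}, {η} × {p27, p28, p29}, {θ} × {p27, p28, p29}, {ζ, θ} × {p27, p28}, {ζ, θ} × {p27, p29}, {ζ, θ} × {p28, p29}, {η, θ} × {p27, p28}, {η, θ} × {p27, p29}, {η, θ} × {p28, p29}, {ζ, θ} × {p27, p28, p29}, {ζ, η, θ} × {p27, p28}, {ζ, η, θ} × {p27, p29}, {ζ, η, θ} × {p28, p29}, {η, θ} × {p27, p28, p29}, {ζ, η, θ} × {p27, p28, p29}}; |τ_{X×Y}| = 216.

Enumerate products U × V with U ∈ τ_X, V ∈ τ_Y (deduplicated):
  ∅ × ∅ = {} (∅)
  {η} × {p27} = {(η,p27)}
  {η} × {p28} = {(η,p28)}
  {η} × {p29} = {(η,p29)}
  {θ} × {p27} = {(θ,p27)}
  {θ} × {p28} = {(θ,p28)}
  {θ} × {p29} = {(θ,p29)}
  {ζ, θ} × {p27} = {(ζ,p27), (θ,p27)}
  {ζ, θ} × {p28} = {(ζ,p28), (θ,p28)}
  {ζ, θ} × {p29} = {(ζ,p29), (θ,p29)}
  {η} × {p27, p28} = {(η,p27), (η,p28)}
  {η} × {p27, p29} = {(η,p27), (η,p29)}
  {η, θ} × {p27} = {(η,p27), (θ,p27)}
  {η} × {p28, p29} = {(η,p28), (η,p29)}
  {η, θ} × {p28} = {(η,p28), (θ,p28)}
  {η, θ} × {p29} = {(η,p29), (θ,p29)}
  {θ} × {p27, p28} = {(θ,p27), (θ,p28)}
  {θ} × {p27, p29} = {(θ,p27), (θ,p29)}
  {θ} × {p28, p29} = {(θ,p28), (θ,p29)}
  {ζ, η, θ} × {p27} = {(ζ,p27), (η,p27), (θ,p27)}
  {ζ, η, θ} × {p28} = {(ζ,p28), (η,p28), (θ,p28)}
  {ζ, η, θ} × {p29} = {(ζ,p29), (η,p29), (θ,p29)}
  {η} × {p27, p28, p29} = {(η,p27), (η,p28), (η,p29)}
  {θ} × {p27, p28, p29} = {(θ,p27), (θ,p28), (θ,p29)}
  {ζ, θ} × {p27, p28} = {(ζ,p27), (ζ,p28), (θ,p27), (θ,p28)}
  {ζ, θ} × {p27, p29} = {(ζ,p27), (ζ,p29), (θ,p27), (θ,p29)}
  {ζ, θ} × {p28, p29} = {(ζ,p28), (ζ,p29), (θ,p28), (θ,p29)}
  {η, θ} × {p27, p28} = {(η,p27), (η,p28), (θ,p27), (θ,p28)}
  {η, θ} × {p27, p29} = {(η,p27), (η,p29), (θ,p27), (θ,p29)}
  {η, θ} × {p28, p29} = {(η,p28), (η,p29), (θ,p28), (θ,p29)}
  {ζ, θ} × {p27, p28, p29} = {(ζ,p27), (ζ,p28), (ζ,p29), (θ,p27), (θ,p28), (θ,p29)}
  {ζ, η, θ} × {p27, p28} = {(ζ,p27), (ζ,p28), (η,p27), (η,p28), (θ,p27), (θ,p28)}
  {ζ, η, θ} × {p27, p29} = {(ζ,p27), (ζ,p29), (η,p27), (η,p29), (θ,p27), (θ,p29)}
  {ζ, η, θ} × {p28, p29} = {(ζ,p28), (ζ,p29), (η,p28), (η,p29), (θ,p28), (θ,p29)}
  {η, θ} × {p27, p28, p29} = {(η,p27), (η,p28), (η,p29), (θ,p27), (θ,p28), (θ,p29)}
  {ζ, η, θ} × {p27, p28, p29} = {(ζ,p27), (ζ,p28), (ζ,p29), (η,p27), (η,p28), (η,p29), (θ,p27), (θ,p28), (θ,p29)}
These 36 distinct sets form the basis B.
Close under arbitrary unions to get τ_{X×Y}; counting gives |τ_{X×Y}| = 216.


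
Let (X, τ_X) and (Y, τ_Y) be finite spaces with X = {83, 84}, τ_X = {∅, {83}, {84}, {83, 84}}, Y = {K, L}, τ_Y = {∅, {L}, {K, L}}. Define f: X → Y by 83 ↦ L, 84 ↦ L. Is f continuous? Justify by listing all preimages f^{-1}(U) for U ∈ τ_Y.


f IS continuous.

Compute f^{-1}(U) for each U ∈ τ_Y:
  U = ∅: f^{-1}(U) = ∅ ∈ τ_X ✓.
  U = {L}: f^{-1}(U) = {83, 84} ∈ τ_X ✓.
  U = {K, L}: f^{-1}(U) = {83, 84} ∈ τ_X ✓.
Every preimage lies in τ_X, so f IS continuous.


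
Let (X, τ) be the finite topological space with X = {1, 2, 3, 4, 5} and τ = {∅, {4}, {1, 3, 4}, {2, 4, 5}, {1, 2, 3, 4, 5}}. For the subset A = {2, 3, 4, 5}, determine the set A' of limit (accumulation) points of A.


A' = {1, 2, 3, 5}

For each x ∈ X, list the open sets U ∈ τ with x ∈ U, then check whether U ∩ (A ∖ {x}) ≠ ∅ for every such U.
  x = 1: opens ∋ x are {1, 3, 4}, {1, 2, 3, 4, 5}; each meets A ∖ {1}, so x IS a limit point.
  x = 2: opens ∋ x are {2, 4, 5}, {1, 2, 3, 4, 5}; each meets A ∖ {2}, so x IS a limit point.
  x = 3: opens ∋ x are {1, 3, 4}, {1, 2, 3, 4, 5}; each meets A ∖ {3}, so x IS a limit point.
  x = 4: open {4} ∋ x has {4} ∩ (A ∖ {4}) = ∅, so x is NOT a limit point.
  x = 5: opens ∋ x are {2, 4, 5}, {1, 2, 3, 4, 5}; each meets A ∖ {5}, so x IS a limit point.
Collecting: A' = {1, 2, 3, 5}.


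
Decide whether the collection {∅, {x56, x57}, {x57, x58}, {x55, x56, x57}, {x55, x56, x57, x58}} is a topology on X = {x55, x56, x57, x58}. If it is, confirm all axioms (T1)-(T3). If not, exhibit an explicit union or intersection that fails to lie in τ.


τ is NOT a topology on X.

Axiom (T1): ∅ ∈ τ? Yes; X ∈ τ? Yes.
Axiom (T2/T3): check pairwise unions and intersections of members of τ.
Counterexample for (T3): {x56, x57} ∩ {x57, x58} = {x57} ∉ τ. Therefore τ is NOT a topology.


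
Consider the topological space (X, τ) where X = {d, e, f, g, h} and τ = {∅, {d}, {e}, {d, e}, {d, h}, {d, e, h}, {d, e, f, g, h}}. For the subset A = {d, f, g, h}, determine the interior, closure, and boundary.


int(A) = {d, h}, cl(A) = {d, f, g, h}, ∂A = {f, g}.

Closed sets in (X, τ) are complements of opens:
  closed(X, τ) = {∅, {f, g}, {e, f, g}, {f, g, h}, {d, f, g, h}, {e, f, g, h}, {d, e, f, g, h}}.
int(A) = ⋃ {U ∈ τ : U ⊆ A}. Opens contained in A: ∅, {d}, {d, h}.
Taking the union of these: int(A) = {d, h}.
cl(A) = ⋂ {C closed : A ⊆ C}. Closed sets containing A: {d, f, g, h}, {d, e, f, g, h}.
Intersecting these: cl(A) = {d, f, g, h}.
∂A = cl(A) ∖ int(A) = {d, f, g, h} ∖ {d, h} = {f, g}.


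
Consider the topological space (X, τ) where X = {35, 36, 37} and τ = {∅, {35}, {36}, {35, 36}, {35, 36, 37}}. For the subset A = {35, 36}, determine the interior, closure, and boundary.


int(A) = {35, 36}, cl(A) = {35, 36, 37}, ∂A = {37}.

Closed sets in (X, τ) are complements of opens:
  closed(X, τ) = {∅, {37}, {35, 37}, {36, 37}, {35, 36, 37}}.
int(A) = ⋃ {U ∈ τ : U ⊆ A}. Opens contained in A: ∅, {35}, {36}, {35, 36}.
Taking the union of these: int(A) = {35, 36}.
cl(A) = ⋂ {C closed : A ⊆ C}. Closed sets containing A: {35, 36, 37}.
Intersecting these: cl(A) = {35, 36, 37}.
∂A = cl(A) ∖ int(A) = {35, 36, 37} ∖ {35, 36} = {37}.


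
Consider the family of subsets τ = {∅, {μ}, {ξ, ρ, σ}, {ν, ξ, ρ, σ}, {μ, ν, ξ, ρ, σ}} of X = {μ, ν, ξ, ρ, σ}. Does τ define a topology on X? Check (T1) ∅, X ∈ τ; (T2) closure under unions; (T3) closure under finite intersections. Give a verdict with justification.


τ is NOT a topology on X.

Axiom (T1): ∅ ∈ τ? Yes; X ∈ τ? Yes.
Axiom (T2/T3): check pairwise unions and intersections of members of τ.
Counterexample for (T2): {μ} ∪ {ξ, ρ, σ} = {μ, ξ, ρ, σ} ∉ τ. Therefore τ is NOT a topology.


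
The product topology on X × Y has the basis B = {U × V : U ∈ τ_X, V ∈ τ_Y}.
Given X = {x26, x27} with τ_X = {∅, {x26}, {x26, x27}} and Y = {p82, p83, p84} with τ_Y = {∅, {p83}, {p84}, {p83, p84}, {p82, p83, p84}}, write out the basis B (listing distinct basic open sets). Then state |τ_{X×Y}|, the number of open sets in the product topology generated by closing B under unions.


Basis B = {∅ × ∅, {x26} × {p83}, {x26} × {p84}, {x26} × {p83, p84}, {x26, x27} × {p83}, {x26, x27} × {p84}, {x26} × {p82, p83, p84}, {x26, x27} × {p83, p84}, {x26, x27} × {p82, p83, p84}}; |τ_{X×Y}| = 14.

Enumerate products U × V with U ∈ τ_X, V ∈ τ_Y (deduplicated):
  ∅ × ∅ = {} (∅)
  {x26} × {p83} = {(x26,p83)}
  {x26} × {p84} = {(x26,p84)}
  {x26} × {p83, p84} = {(x26,p83), (x26,p84)}
  {x26, x27} × {p83} = {(x26,p83), (x27,p83)}
  {x26, x27} × {p84} = {(x26,p84), (x27,p84)}
  {x26} × {p82, p83, p84} = {(x26,p82), (x26,p83), (x26,p84)}
  {x26, x27} × {p83, p84} = {(x26,p83), (x26,p84), (x27,p83), (x27,p84)}
  {x26, x27} × {p82, p83, p84} = {(x26,p82), (x26,p83), (x26,p84), (x27,p82), (x27,p83), (x27,p84)}
These 9 distinct sets form the basis B.
Close under arbitrary unions to get τ_{X×Y}; counting gives |τ_{X×Y}| = 14.


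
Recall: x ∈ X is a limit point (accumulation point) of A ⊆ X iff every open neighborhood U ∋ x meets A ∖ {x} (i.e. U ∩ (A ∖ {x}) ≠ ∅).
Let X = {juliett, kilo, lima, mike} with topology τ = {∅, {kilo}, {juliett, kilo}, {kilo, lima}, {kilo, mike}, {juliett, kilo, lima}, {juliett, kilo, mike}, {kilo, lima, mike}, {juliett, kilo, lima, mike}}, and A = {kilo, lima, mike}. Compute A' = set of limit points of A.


A' = {juliett, lima, mike}

For each x ∈ X, list the open sets U ∈ τ with x ∈ U, then check whether U ∩ (A ∖ {x}) ≠ ∅ for every such U.
  x = juliett: opens ∋ x are {juliett, kilo}, {juliett, kilo, lima}, {juliett, kilo, mike}, {juliett, kilo, lima, mike}; each meets A ∖ {juliett}, so x IS a limit point.
  x = kilo: open {kilo} ∋ x has {kilo} ∩ (A ∖ {kilo}) = ∅, so x is NOT a limit point.
  x = lima: opens ∋ x are {kilo, lima}, {juliett, kilo, lima}, {kilo, lima, mike}, {juliett, kilo, lima, mike}; each meets A ∖ {lima}, so x IS a limit point.
  x = mike: opens ∋ x are {kilo, mike}, {juliett, kilo, mike}, {kilo, lima, mike}, {juliett, kilo, lima, mike}; each meets A ∖ {mike}, so x IS a limit point.
Collecting: A' = {juliett, lima, mike}.


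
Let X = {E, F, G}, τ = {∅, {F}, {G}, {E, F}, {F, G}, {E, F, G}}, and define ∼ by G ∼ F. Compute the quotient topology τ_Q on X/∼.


X/∼ = {[E], [F=G]}; |τ_Q| = 3.

Equivalence classes: [E], [F=G].
Quotient map π: X → X/∼ sends E ↦ [E], F ↦ [F=G], G ↦ [F=G].
For each subset V ⊆ X/∼, compute π^{-1}(V) ⊆ X and check whether π^{-1}(V) ∈ τ. V is open in τ_Q iff π^{-1}(V) ∈ τ.
  V = {}: π^{-1}(V) = ∅ ∈ τ ✓.
  V = {[E]}: π^{-1}(V) = {E} ∉ τ ✗.
  V = {[F=G]}: π^{-1}(V) = {F, G} ∈ τ ✓.
  V = {[E], [F=G]}: π^{-1}(V) = {E, F, G} ∈ τ ✓.
Open sets in the quotient: τ_Q = {{}, {[F=G]}, {[E], [F=G]}} (3 elements).


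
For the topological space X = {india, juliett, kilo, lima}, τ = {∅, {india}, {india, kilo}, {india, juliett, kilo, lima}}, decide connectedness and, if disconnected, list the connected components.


(X, τ) is connected.

Find clopen sets (U ∈ τ with X ∖ U ∈ τ):
  U = ∅, X ∖ U = {india, juliett, kilo, lima} — both open, so U is clopen.
  U = {india, juliett, kilo, lima}, X ∖ U = ∅ — both open, so U is clopen.
Only trivial clopens (∅ and X) exist, so (X, τ) is connected.
Compute connected components by grouping points that agree on all clopens:
  component: {india, juliett, kilo, lima}


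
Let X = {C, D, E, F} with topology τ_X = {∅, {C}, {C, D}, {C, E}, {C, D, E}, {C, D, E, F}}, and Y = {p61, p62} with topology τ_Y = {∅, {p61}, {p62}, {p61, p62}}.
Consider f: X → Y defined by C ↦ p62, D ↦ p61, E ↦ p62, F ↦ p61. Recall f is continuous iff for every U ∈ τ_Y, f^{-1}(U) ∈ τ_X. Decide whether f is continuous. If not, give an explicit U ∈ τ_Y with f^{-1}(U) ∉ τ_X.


f is NOT continuous.

Compute f^{-1}(U) for each U ∈ τ_Y:
  U = ∅: f^{-1}(U) = ∅ ∈ τ_X ✓.
  U = {p61}: f^{-1}(U) = {D, F} ∉ τ_X ✗.
  U = {p62}: f^{-1}(U) = {C, E} ∈ τ_X ✓.
  U = {p61, p62}: f^{-1}(U) = {C, D, E, F} ∈ τ_X ✓.
Found U = {p61} with f^{-1}(U) = {D, F} not in τ_X. Therefore f is NOT continuous.


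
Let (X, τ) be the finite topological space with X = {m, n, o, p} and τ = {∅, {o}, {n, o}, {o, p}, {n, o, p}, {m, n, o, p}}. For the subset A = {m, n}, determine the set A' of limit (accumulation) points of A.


A' = {m}

For each x ∈ X, list the open sets U ∈ τ with x ∈ U, then check whether U ∩ (A ∖ {x}) ≠ ∅ for every such U.
  x = m: opens ∋ x are {m, n, o, p}; each meets A ∖ {m}, so x IS a limit point.
  x = n: open {n, o} ∋ x has {n, o} ∩ (A ∖ {n}) = ∅, so x is NOT a limit point.
  x = o: open {o} ∋ x has {o} ∩ (A ∖ {o}) = ∅, so x is NOT a limit point.
  x = p: open {o, p} ∋ x has {o, p} ∩ (A ∖ {p}) = ∅, so x is NOT a limit point.
Collecting: A' = {m}.


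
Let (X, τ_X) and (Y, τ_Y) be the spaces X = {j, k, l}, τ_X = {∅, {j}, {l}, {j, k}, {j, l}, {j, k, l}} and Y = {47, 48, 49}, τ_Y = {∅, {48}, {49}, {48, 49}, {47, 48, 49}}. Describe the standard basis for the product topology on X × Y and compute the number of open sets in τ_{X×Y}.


Basis B = {∅ × ∅, {j} × {48}, {j} × {49}, {l} × {48}, {l} × {49}, {j} × {48, 49}, {j, k} × {48}, {j, l} × {48}, {j, k} × {49}, {j, l} × {49}, {l} × {48, 49}, {j} × {47, 48, 49}, {j, k, l} × {48}, {j, k, l} × {49}, {l} × {47, 48, 49}, {j, k} × {48, 49}, {j, l} × {48, 49}, {j, k} × {47, 48, 49}, {j, l} × {47, 48, 49}, {j, k, l} × {48, 49}, {j, k, l} × {47, 48, 49}}; |τ_{X×Y}| = 70.

Enumerate products U × V with U ∈ τ_X, V ∈ τ_Y (deduplicated):
  ∅ × ∅ = {} (∅)
  {j} × {48} = {(j,48)}
  {j} × {49} = {(j,49)}
  {l} × {48} = {(l,48)}
  {l} × {49} = {(l,49)}
  {j} × {48, 49} = {(j,48), (j,49)}
  {j, k} × {48} = {(j,48), (k,48)}
  {j, l} × {48} = {(j,48), (l,48)}
  {j, k} × {49} = {(j,49), (k,49)}
  {j, l} × {49} = {(j,49), (l,49)}
  {l} × {48, 49} = {(l,48), (l,49)}
  {j} × {47, 48, 49} = {(j,47), (j,48), (j,49)}
  {j, k, l} × {48} = {(j,48), (k,48), (l,48)}
  {j, k, l} × {49} = {(j,49), (k,49), (l,49)}
  {l} × {47, 48, 49} = {(l,47), (l,48), (l,49)}
  {j, k} × {48, 49} = {(j,48), (j,49), (k,48), (k,49)}
  {j, l} × {48, 49} = {(j,48), (j,49), (l,48), (l,49)}
  {j, k} × {47, 48, 49} = {(j,47), (j,48), (j,49), (k,47), (k,48), (k,49)}
  {j, l} × {47, 48, 49} = {(j,47), (j,48), (j,49), (l,47), (l,48), (l,49)}
  {j, k, l} × {48, 49} = {(j,48), (j,49), (k,48), (k,49), (l,48), (l,49)}
  {j, k, l} × {47, 48, 49} = {(j,47), (j,48), (j,49), (k,47), (k,48), (k,49), (l,47), (l,48), (l,49)}
These 21 distinct sets form the basis B.
Close under arbitrary unions to get τ_{X×Y}; counting gives |τ_{X×Y}| = 70.


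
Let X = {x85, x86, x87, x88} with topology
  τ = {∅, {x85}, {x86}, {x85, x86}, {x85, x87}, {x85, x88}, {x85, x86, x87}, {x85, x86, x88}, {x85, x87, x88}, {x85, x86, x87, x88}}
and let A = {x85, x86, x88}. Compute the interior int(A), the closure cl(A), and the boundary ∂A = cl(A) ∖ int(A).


int(A) = {x85, x86, x88}, cl(A) = {x85, x86, x87, x88}, ∂A = {x87}.

Closed sets in (X, τ) are complements of opens:
  closed(X, τ) = {∅, {x86}, {x87}, {x88}, {x86, x87}, {x86, x88}, {x87, x88}, {x85, x87, x88}, {x86, x87, x88}, {x85, x86, x87, x88}}.
int(A) = ⋃ {U ∈ τ : U ⊆ A}. Opens contained in A: ∅, {x85}, {x86}, {x85, x86}, {x85, x88}, {x85, x86, x88}.
Taking the union of these: int(A) = {x85, x86, x88}.
cl(A) = ⋂ {C closed : A ⊆ C}. Closed sets containing A: {x85, x86, x87, x88}.
Intersecting these: cl(A) = {x85, x86, x87, x88}.
∂A = cl(A) ∖ int(A) = {x85, x86, x87, x88} ∖ {x85, x86, x88} = {x87}.


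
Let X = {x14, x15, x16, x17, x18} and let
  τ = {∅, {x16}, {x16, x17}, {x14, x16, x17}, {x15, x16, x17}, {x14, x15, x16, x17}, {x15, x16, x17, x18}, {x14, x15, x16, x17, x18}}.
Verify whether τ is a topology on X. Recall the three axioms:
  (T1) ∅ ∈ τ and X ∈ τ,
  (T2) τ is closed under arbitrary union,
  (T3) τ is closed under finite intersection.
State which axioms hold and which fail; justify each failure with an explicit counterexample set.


τ IS a topology on X.

Axiom (T1): ∅ ∈ τ? Yes; X ∈ τ? Yes.
Axiom (T2/T3): check pairwise unions and intersections of members of τ.
All pairwise intersections and unions checked — each lies in τ. Therefore τ satisfies (T1), (T2), (T3): it IS a topology on X.
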